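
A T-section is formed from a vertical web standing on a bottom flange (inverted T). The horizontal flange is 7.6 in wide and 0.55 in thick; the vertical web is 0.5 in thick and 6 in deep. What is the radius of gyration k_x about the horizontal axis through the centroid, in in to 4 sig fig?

k_x ≈ 1.969 in

Treat the section as a set of non-overlapping primitives; coordinates are from the bounding-box lower-left.
Flange: 7.6 × 0.55, A = 4.18 in², y = 0.275 in, Ī = 0.105371 in⁴.
Web: 0.5 × 6, A = 3 in², y = 3.55 in, Ī = 9 in⁴.
Centroid: ȳ = ΣA·y / ΣA = 1.64338 in.
Transfer each piece to the horizontal axis through the centroid using Ī + A·d² with d = y − 1.64338:
  flange: d = -1.36838 in → contributes +7.93232 in⁴
  web: d = 1.90662 in → contributes +19.9055 in⁴
Total I = 27.8379 in⁴.
Radius of gyration: k = √(I/A) = √(27.8379 / 7.18) = 1.96905 in.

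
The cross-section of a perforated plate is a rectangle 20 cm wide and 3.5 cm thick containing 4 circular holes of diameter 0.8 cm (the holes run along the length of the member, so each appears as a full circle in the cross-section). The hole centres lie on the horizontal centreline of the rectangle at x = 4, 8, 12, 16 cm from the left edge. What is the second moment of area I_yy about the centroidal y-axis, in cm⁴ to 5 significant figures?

Break the section into simple shapes (no overlaps), measuring from the bottom-left corner of the bounding box.
Plate: 20 × 3.5, A = 70 cm², x = 10 cm, Ī = 2333.333 cm⁴.
Hole 1 (subtracted): ⌀0.8, A = 0.5026548 cm², x = 4 cm, Ī = 0.02010619 cm⁴.
Hole 2 (subtracted): ⌀0.8, A = 0.5026548 cm², x = 8 cm, Ī = 0.02010619 cm⁴.
Hole 3 (subtracted): ⌀0.8, A = 0.5026548 cm², x = 12 cm, Ī = 0.02010619 cm⁴.
Hole 4 (subtracted): ⌀0.8, A = 0.5026548 cm², x = 16 cm, Ī = 0.02010619 cm⁴.
By symmetry the centroid is at mid-width, x̄ = 10 cm.
Transfer each piece to the centroidal y-axis using Ī + A·d² with d = x − 10:
  plate: d = 0 cm → contributes +2333.333 cm⁴
  hole 1: d = -6 cm → contributes −18.11568 cm⁴
  hole 2: d = -2 cm → contributes −2.030725 cm⁴
  hole 3: d = 2 cm → contributes −2.030725 cm⁴
  hole 4: d = 6 cm → contributes −18.11568 cm⁴
Total I = 2293.041 cm⁴.

I_yy ≈ 2293.0 cm⁴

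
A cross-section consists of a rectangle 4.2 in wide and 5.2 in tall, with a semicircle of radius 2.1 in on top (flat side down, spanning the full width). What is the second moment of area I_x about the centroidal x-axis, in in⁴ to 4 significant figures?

Treat the section as a set of non-overlapping primitives; coordinates are from the bounding-box lower-left.
Rectangular body: 4.2 × 5.2, A = 21.84 in², y = 2.6 in, Ī = 49.2128 in⁴.
Semicircular cap: semicircle r = 2.1, A = 6.92721 in², y = 6.09127 in, Ī = 2.13456 in⁴.
Centroid: ȳ = ΣA·y / ΣA = 3.44071 in.
Transfer each piece to the centroidal x-axis using Ī + A·d² with d = y − 3.44071:
  rectangular body: d = -0.840705 in → contributes +64.649 in⁴
  semicircular cap: d = 2.65056 in → contributes +50.8016 in⁴
Total I = 115.451 in⁴.

I_x ≈ 115.5 in⁴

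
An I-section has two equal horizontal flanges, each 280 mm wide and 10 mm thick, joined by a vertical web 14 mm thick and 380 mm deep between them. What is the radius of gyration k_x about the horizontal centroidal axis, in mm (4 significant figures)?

Break the section into simple shapes (no overlaps), measuring from the bottom-left corner of the bounding box.
Bottom flange: 280 × 10, A = 2 800 mm², y = 5 mm, Ī = 23333.3 mm⁴.
Web: 14 × 380, A = 5 320 mm², y = 200 mm, Ī = 64 017 333 mm⁴.
Top flange: 280 × 10, A = 2 800 mm², y = 395 mm, Ī = 23333.3 mm⁴.
By symmetry the centroid is at mid-height, ȳ = 200 mm.
Transfer each piece to the horizontal centroidal axis using Ī + A·d² with d = y − 200:
  bottom flange: d = -195 mm → contributes +106 493 333 mm⁴
  web: d = 0 mm → contributes +64 017 333 mm⁴
  top flange: d = 195 mm → contributes +106 493 333 mm⁴
Total I = 277 004 000 mm⁴.
Radius of gyration: k = √(I/A) = √(277 004 000 / 10 920) = 159.269 mm.

k_x ≈ 159.3 mm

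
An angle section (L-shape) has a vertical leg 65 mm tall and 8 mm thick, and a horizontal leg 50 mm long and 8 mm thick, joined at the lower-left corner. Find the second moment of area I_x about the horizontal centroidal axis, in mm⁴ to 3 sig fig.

I_x ≈ 3.51 × 10⁵ mm⁴

Treat the section as a set of non-overlapping primitives; coordinates are from the bounding-box lower-left.
Vertical leg: 8 × 65, A = 520 mm², y = 32.5 mm, Ī = 183 083 mm⁴.
Horizontal leg (remainder): 42 × 8, A = 336 mm², y = 4 mm, Ī = 1 792 mm⁴.
Centroid: ȳ = ΣA·y / ΣA = 21.313 mm.
Transfer each piece to the horizontal centroidal axis using Ī + A·d² with d = y − 21.313:
  vertical leg: d = 11.187 mm → contributes +248 160 mm⁴
  horizontal leg (remainder): d = -17.313 mm → contributes +102 506 mm⁴
Total I = 350 665 mm⁴.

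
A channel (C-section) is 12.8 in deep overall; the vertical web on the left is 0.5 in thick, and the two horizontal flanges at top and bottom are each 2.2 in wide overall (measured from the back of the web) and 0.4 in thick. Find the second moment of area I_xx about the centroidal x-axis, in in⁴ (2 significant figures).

I_xx ≈ 140 in⁴

Decompose the section into non-overlapping parts with the origin at the bottom-left of its bounding rectangle.
Web: 0.5 × 12.8, A = 6.4 in², y = 6.4 in, Ī = 87.38 in⁴.
Top flange (beyond web): 1.7 × 0.4, A = 0.68 in², y = 12.6 in, Ī = 0.009067 in⁴.
Bottom flange (beyond web): 1.7 × 0.4, A = 0.68 in², y = 0.2 in, Ī = 0.009067 in⁴.
By symmetry the centroid is at mid-height, ȳ = 6.4 in.
Transfer each piece to the centroidal x-axis using Ī + A·d² with d = y − 6.4:
  web: d = 0 in → contributes +87.38 in⁴
  top flange (beyond web): d = 6.2 in → contributes +26.15 in⁴
  bottom flange (beyond web): d = -6.2 in → contributes +26.15 in⁴
Total I = 139.7 in⁴.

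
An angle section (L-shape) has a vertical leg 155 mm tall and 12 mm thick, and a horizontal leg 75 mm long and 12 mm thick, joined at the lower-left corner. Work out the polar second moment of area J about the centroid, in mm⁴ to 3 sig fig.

Split into non-overlapping primitives; take the origin at the lower-left of the bounding box.
Vertical leg: 12 × 155, A = 1 860 mm², y = 77.5 mm, Ī = 3 723 875 mm⁴.
Horizontal leg (remainder): 63 × 12, A = 756 mm², y = 6 mm, Ī = 9 072 mm⁴.
Centroid: ȳ = ΣA·y / ΣA = 56.837 mm.
Transfer each piece to the centroidal x-axis using Ī + A·d² with d = y − 56.837:
  vertical leg: d = 20.663 mm → contributes +4 518 008 mm⁴
  horizontal leg (remainder): d = -50.837 mm → contributes +1 962 891 mm⁴
Total I = 6 480 899 mm⁴.
For the y-axis: x̄ = 16.837 mm.
Repeating about the centroidal y-axis gives I_y = 1 028 259 mm⁴.
Polar second moment: J = I_x + I_y = 7 509 157 mm⁴.

J ≈ 7.51 × 10⁶ mm⁴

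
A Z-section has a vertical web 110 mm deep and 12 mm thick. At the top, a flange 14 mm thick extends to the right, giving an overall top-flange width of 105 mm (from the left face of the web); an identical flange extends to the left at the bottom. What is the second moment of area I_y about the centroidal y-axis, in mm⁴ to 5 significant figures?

Decompose the section into non-overlapping parts with the origin at the bottom-left of its bounding rectangle.
Web: 12 × 110, A = 1 320 mm², x = 99 mm, Ī = 15 840 mm⁴.
Top flange (beyond web): 93 × 14, A = 1 302 mm², x = 151.5 mm, Ī = 938416.5 mm⁴.
Bottom flange (beyond web): 93 × 14, A = 1 302 mm², x = 46.5 mm, Ī = 938416.5 mm⁴.
Centroid: x̄ = ΣA·x / ΣA = 99 mm.
Transfer each piece to the centroidal y-axis using Ī + A·d² with d = x − 99:
  web: d = 0 mm → contributes +15 840 mm⁴
  top flange (beyond web): d = 52.5 mm → contributes +4 527 054 mm⁴
  bottom flange (beyond web): d = -52.5 mm → contributes +4 527 054 mm⁴
Total I = 9 069 948 mm⁴.

I_y ≈ 9.0699 × 10⁶ mm⁴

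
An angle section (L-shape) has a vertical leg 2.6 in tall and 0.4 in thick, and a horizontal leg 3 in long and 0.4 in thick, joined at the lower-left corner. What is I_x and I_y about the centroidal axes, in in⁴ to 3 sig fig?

I_x ≈ 1.23 in⁴, I_y ≈ 1.77 in⁴

Treat the section as a set of non-overlapping primitives; coordinates are from the bounding-box lower-left.
Vertical leg: 0.4 × 2.6, A = 1.04 in², y = 1.3 in, Ī = 0.58587 in⁴.
Horizontal leg (remainder): 2.6 × 0.4, A = 1.04 in², y = 0.2 in, Ī = 0.013867 in⁴.
Centroid: ȳ = ΣA·y / ΣA = 0.75 in.
Transfer each piece to the centroidal x-axis using Ī + A·d² with d = y − 0.75:
  vertical leg: d = 0.55 in → contributes +0.90047 in⁴
  horizontal leg (remainder): d = -0.55 in → contributes +0.32847 in⁴
Total I = 1.2289 in⁴.
For the y-axis: x̄ = 0.95 in.
Repeating about the centroidal y-axis gives I_y = 1.7697 in⁴.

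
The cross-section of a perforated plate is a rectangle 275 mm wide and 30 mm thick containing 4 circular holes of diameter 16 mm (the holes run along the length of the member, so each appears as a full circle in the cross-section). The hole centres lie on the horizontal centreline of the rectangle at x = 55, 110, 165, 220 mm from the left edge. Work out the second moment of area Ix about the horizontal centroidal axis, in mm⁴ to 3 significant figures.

Break the section into simple shapes (no overlaps), measuring from the bottom-left corner of the bounding box.
Plate: 275 × 30, A = 8 250 mm², y = 15 mm, Ī = 618 750 mm⁴.
Hole 1 (subtracted): ⌀16, A = 201.06 mm², y = 15 mm, Ī = 3 217 mm⁴.
Hole 2 (subtracted): ⌀16, A = 201.06 mm², y = 15 mm, Ī = 3 217 mm⁴.
Hole 3 (subtracted): ⌀16, A = 201.06 mm², y = 15 mm, Ī = 3 217 mm⁴.
Hole 4 (subtracted): ⌀16, A = 201.06 mm², y = 15 mm, Ī = 3 217 mm⁴.
By symmetry the centroid is at mid-height, ȳ = 15 mm.
All pieces are centred on the horizontal centroidal axis, so I = ΣĪ (holes subtracted) = 605 882 mm⁴.

Ix ≈ 6.06 × 10⁵ mm⁴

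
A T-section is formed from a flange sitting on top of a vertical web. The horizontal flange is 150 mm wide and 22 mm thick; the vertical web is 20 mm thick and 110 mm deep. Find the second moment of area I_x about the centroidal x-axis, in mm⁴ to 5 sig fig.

I_x ≈ 8.1014 × 10⁶ mm⁴

Split into non-overlapping primitives; take the origin at the lower-left of the bounding box.
Flange: 150 × 22, A = 3 300 mm², y = 121 mm, Ī = 133 100 mm⁴.
Web: 20 × 110, A = 2 200 mm², y = 55 mm, Ī = 2 218 333 mm⁴.
Centroid: ȳ = ΣA·y / ΣA = 94.6 mm.
Transfer each piece to the centroidal x-axis using Ī + A·d² with d = y − 94.6:
  flange: d = 26.4 mm → contributes +2 433 068 mm⁴
  web: d = -39.6 mm → contributes +5 668 285 mm⁴
Total I = 8 101 353 mm⁴.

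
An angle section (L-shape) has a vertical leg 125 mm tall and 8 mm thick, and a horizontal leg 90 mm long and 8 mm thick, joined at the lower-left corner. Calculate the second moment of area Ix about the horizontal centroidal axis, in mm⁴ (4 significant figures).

Treat the section as a set of non-overlapping primitives; coordinates are from the bounding-box lower-left.
Vertical leg: 8 × 125, A = 1 000 mm², y = 62.5 mm, Ī = 1 302 083 mm⁴.
Horizontal leg (remainder): 82 × 8, A = 656 mm², y = 4 mm, Ī = 3498.67 mm⁴.
Centroid: ȳ = ΣA·y / ΣA = 39.3261 mm.
Transfer each piece to the horizontal centroidal axis using Ī + A·d² with d = y − 39.3261:
  vertical leg: d = 23.1739 mm → contributes +1 839 114 mm⁴
  horizontal leg (remainder): d = -35.3261 mm → contributes +822 142 mm⁴
Total I = 2 661 256 mm⁴.

Ix ≈ 2.661 × 10⁶ mm⁴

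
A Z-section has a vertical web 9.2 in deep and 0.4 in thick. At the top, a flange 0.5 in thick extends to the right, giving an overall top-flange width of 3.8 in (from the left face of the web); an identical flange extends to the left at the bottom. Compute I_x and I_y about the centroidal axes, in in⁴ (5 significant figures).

Treat the section as a set of non-overlapping primitives; coordinates are from the bounding-box lower-left.
Web: 0.4 × 9.2, A = 3.68 in², y = 4.6 in, Ī = 25.95627 in⁴.
Top flange (beyond web): 3.4 × 0.5, A = 1.7 in², y = 8.95 in, Ī = 0.03541667 in⁴.
Bottom flange (beyond web): 3.4 × 0.5, A = 1.7 in², y = 0.25 in, Ī = 0.03541667 in⁴.
Centroid: ȳ = ΣA·y / ΣA = 4.6 in.
Transfer each piece to the centroidal x-axis using Ī + A·d² with d = y − 4.6:
  web: d = 0 in → contributes +25.95627 in⁴
  top flange (beyond web): d = 4.35 in → contributes +32.20367 in⁴
  bottom flange (beyond web): d = -4.35 in → contributes +32.20367 in⁴
Total I = 90.3636 in⁴.
For the y-axis: x̄ = 3.6 in.
Repeating about the centroidal y-axis gives I_y = 15.5984 in⁴.

I_x ≈ 90.364 in⁴, I_y ≈ 15.598 in⁴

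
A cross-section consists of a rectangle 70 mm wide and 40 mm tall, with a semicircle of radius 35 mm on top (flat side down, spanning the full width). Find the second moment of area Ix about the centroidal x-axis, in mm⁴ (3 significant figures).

Treat the section as a set of non-overlapping primitives; coordinates are from the bounding-box lower-left.
Rectangular body: 70 × 40, A = 2 800 mm², y = 20 mm, Ī = 373 333 mm⁴.
Semicircular cap: semicircle r = 35, A = 1924.2 mm², y = 54.854 mm, Ī = 164 704 mm⁴.
Centroid: ȳ = ΣA·y / ΣA = 34.197 mm.
Transfer each piece to the centroidal x-axis using Ī + A·d² with d = y − 34.197:
  rectangular body: d = -14.197 mm → contributes +937 653 mm⁴
  semicircular cap: d = 20.658 mm → contributes +985 864 mm⁴
Total I = 1 923 517 mm⁴.

Ix ≈ 1.92 × 10⁶ mm⁴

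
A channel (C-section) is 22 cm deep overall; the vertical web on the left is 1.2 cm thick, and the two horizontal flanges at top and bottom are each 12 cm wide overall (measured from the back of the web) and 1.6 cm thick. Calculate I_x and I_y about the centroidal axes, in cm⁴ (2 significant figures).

I_x ≈ 4700 cm⁴, I_y ≈ 880 cm⁴

Break the section into simple shapes (no overlaps), measuring from the bottom-left corner of the bounding box.
Web: 1.2 × 22, A = 26.4 cm², y = 11 cm, Ī = 1 065 cm⁴.
Top flange (beyond web): 10.8 × 1.6, A = 17.28 cm², y = 21.2 cm, Ī = 3.686 cm⁴.
Bottom flange (beyond web): 10.8 × 1.6, A = 17.28 cm², y = 0.8 cm, Ī = 3.686 cm⁴.
By symmetry the centroid is at mid-height, ȳ = 11 cm.
Transfer each piece to the centroidal x-axis using Ī + A·d² with d = y − 11:
  web: d = 0 cm → contributes +1 065 cm⁴
  top flange (beyond web): d = 10.2 cm → contributes +1 801 cm⁴
  bottom flange (beyond web): d = -10.2 cm → contributes +1 801 cm⁴
Total I = 4 668 cm⁴.
For the y-axis: x̄ = 4.002 cm.
Repeating about the centroidal y-axis gives I_y = 877.9 cm⁴.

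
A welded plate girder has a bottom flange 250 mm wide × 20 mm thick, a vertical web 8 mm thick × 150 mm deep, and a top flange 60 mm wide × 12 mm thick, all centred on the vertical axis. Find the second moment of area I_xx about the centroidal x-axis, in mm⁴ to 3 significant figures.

Split into non-overlapping primitives; take the origin at the lower-left of the bounding box.
Bottom plate: 250 × 20, A = 5 000 mm², y = 10 mm, Ī = 166 667 mm⁴.
Web plate: 8 × 150, A = 1 200 mm², y = 95 mm, Ī = 2 250 000 mm⁴.
Top plate: 60 × 12, A = 720 mm², y = 176 mm, Ī = 8 640 mm⁴.
Centroid: ȳ = ΣA·y / ΣA = 42.012 mm.
Transfer each piece to the centroidal x-axis using Ī + A·d² with d = y − 42.012:
  bottom plate: d = -32.012 mm → contributes +5 290 367 mm⁴
  web plate: d = 52.988 mm → contributes +5 619 330 mm⁴
  top plate: d = 133.99 mm → contributes +12 934 729 mm⁴
Total I = 23 844 426 mm⁴.

I_xx ≈ 2.38 × 10⁷ mm⁴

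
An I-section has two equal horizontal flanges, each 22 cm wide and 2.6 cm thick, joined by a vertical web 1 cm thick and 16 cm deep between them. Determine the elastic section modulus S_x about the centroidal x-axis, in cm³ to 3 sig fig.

Treat the section as a set of non-overlapping primitives; coordinates are from the bounding-box lower-left.
Bottom flange: 22 × 2.6, A = 57.2 cm², y = 1.3 cm, Ī = 32.223 cm⁴.
Web: 1 × 16, A = 16 cm², y = 10.6 cm, Ī = 341.33 cm⁴.
Top flange: 22 × 2.6, A = 57.2 cm², y = 19.9 cm, Ī = 32.223 cm⁴.
By symmetry the centroid is at mid-height, ȳ = 10.6 cm.
Transfer each piece to the centroidal x-axis using Ī + A·d² with d = y − 10.6:
  bottom flange: d = -9.3 cm → contributes +4979.5 cm⁴
  web: d = 0 cm → contributes +341.33 cm⁴
  top flange: d = 9.3 cm → contributes +4979.5 cm⁴
Total I = 10 300 cm⁴.
Extreme fibre distance c = 10.6 cm; S = I/c = 971.72 cm³.

S_x ≈ 972 cm³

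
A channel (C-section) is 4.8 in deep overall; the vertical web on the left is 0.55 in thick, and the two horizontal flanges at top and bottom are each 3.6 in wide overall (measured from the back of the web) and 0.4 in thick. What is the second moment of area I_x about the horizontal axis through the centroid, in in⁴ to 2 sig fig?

Treat the section as a set of non-overlapping primitives; coordinates are from the bounding-box lower-left.
Web: 0.55 × 4.8, A = 2.64 in², y = 2.4 in, Ī = 5.069 in⁴.
Top flange (beyond web): 3.05 × 0.4, A = 1.22 in², y = 4.6 in, Ī = 0.01627 in⁴.
Bottom flange (beyond web): 3.05 × 0.4, A = 1.22 in², y = 0.2 in, Ī = 0.01627 in⁴.
By symmetry the centroid is at mid-height, ȳ = 2.4 in.
Transfer each piece to the horizontal axis through the centroid using Ī + A·d² with d = y − 2.4:
  web: d = 0 in → contributes +5.069 in⁴
  top flange (beyond web): d = 2.2 in → contributes +5.921 in⁴
  bottom flange (beyond web): d = -2.2 in → contributes +5.921 in⁴
Total I = 16.91 in⁴.

I_x ≈ 17 in⁴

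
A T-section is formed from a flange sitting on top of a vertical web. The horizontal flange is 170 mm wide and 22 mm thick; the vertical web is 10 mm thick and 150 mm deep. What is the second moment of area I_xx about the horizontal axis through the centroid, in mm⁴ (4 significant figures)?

I_xx ≈ 1.088 × 10⁷ mm⁴

Decompose the section into non-overlapping parts with the origin at the bottom-left of its bounding rectangle.
Flange: 170 × 22, A = 3 740 mm², y = 161 mm, Ī = 150 847 mm⁴.
Web: 10 × 150, A = 1 500 mm², y = 75 mm, Ī = 2 812 500 mm⁴.
Centroid: ȳ = ΣA·y / ΣA = 136.382 mm.
Transfer each piece to the horizontal axis through the centroid using Ī + A·d² with d = y − 136.382:
  flange: d = 24.6183 mm → contributes +2 417 517 mm⁴
  web: d = -61.3817 mm → contributes +8 464 066 mm⁴
Total I = 10 881 583 mm⁴.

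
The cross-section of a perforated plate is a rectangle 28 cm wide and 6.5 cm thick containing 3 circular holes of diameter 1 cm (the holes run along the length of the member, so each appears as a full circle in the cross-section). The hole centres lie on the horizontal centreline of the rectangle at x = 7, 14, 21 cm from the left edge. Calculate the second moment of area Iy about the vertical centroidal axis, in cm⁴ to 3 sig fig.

Iy ≈ 1.18 × 10⁴ cm⁴

Treat the section as a set of non-overlapping primitives; coordinates are from the bounding-box lower-left.
Plate: 28 × 6.5, A = 182 cm², x = 14 cm, Ī = 11 891 cm⁴.
Hole 1 (subtracted): ⌀1, A = 0.7854 cm², x = 7 cm, Ī = 0.049087 cm⁴.
Hole 2 (subtracted): ⌀1, A = 0.7854 cm², x = 14 cm, Ī = 0.049087 cm⁴.
Hole 3 (subtracted): ⌀1, A = 0.7854 cm², x = 21 cm, Ī = 0.049087 cm⁴.
By symmetry the centroid is at mid-width, x̄ = 14 cm.
Transfer each piece to the vertical centroidal axis using Ī + A·d² with d = x − 14:
  plate: d = 0 cm → contributes +11 891 cm⁴
  hole 1: d = -7 cm → contributes −38.534 cm⁴
  hole 2: d = 0 cm → contributes −0.049087 cm⁴
  hole 3: d = 7 cm → contributes −38.534 cm⁴
Total I = 11 814 cm⁴.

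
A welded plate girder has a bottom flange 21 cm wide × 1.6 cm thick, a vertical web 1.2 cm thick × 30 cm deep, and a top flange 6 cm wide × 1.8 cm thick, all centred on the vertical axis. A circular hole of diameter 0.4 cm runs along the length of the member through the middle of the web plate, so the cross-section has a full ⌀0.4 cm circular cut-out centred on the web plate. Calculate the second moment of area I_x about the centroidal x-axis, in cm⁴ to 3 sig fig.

I_x ≈ 1.22 × 10⁴ cm⁴

Treat the section as a set of non-overlapping primitives; coordinates are from the bounding-box lower-left.
Bottom plate: 21 × 1.6, A = 33.6 cm², y = 0.8 cm, Ī = 7.168 cm⁴.
Web plate: 1.2 × 30, A = 36 cm², y = 16.6 cm, Ī = 2 700 cm⁴.
Top plate: 6 × 1.8, A = 10.8 cm², y = 32.5 cm, Ī = 2.916 cm⁴.
Hole (subtracted): ⌀0.4, A = 0.12566 cm², y = 16.6 cm, Ī = 0.0012566 cm⁴.
Centroid: ȳ = ΣA·y / ΣA = 12.126 cm.
Transfer each piece to the centroidal x-axis using Ī + A·d² with d = y − 12.126:
  bottom plate: d = -11.326 cm → contributes +4317.2 cm⁴
  web plate: d = 4.4742 cm → contributes +3420.7 cm⁴
  top plate: d = 20.374 cm → contributes +4486.1 cm⁴
  hole: d = 4.4742 cm → contributes −2.5168 cm⁴
Total I = 12 221 cm⁴.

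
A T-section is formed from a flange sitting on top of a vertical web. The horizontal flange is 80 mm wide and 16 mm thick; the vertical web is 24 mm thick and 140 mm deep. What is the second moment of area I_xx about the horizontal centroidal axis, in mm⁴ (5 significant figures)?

I_xx ≈ 1.1155 × 10⁷ mm⁴

Decompose the section into non-overlapping parts with the origin at the bottom-left of its bounding rectangle.
Flange: 80 × 16, A = 1 280 mm², y = 148 mm, Ī = 27306.67 mm⁴.
Web: 24 × 140, A = 3 360 mm², y = 70 mm, Ī = 5 488 000 mm⁴.
Centroid: ȳ = ΣA·y / ΣA = 91.51724 mm.
Transfer each piece to the horizontal centroidal axis using Ī + A·d² with d = y − 91.51724:
  flange: d = 56.48276 mm → contributes +4 110 893 mm⁴
  web: d = -21.51724 mm → contributes +7 043 652 mm⁴
Total I = 11 154 545 mm⁴.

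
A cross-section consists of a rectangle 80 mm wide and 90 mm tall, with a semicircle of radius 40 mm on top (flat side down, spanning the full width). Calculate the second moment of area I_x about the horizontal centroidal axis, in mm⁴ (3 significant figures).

I_x ≈ 1.23 × 10⁷ mm⁴

Treat the section as a set of non-overlapping primitives; coordinates are from the bounding-box lower-left.
Rectangular body: 80 × 90, A = 7 200 mm², y = 45 mm, Ī = 4 860 000 mm⁴.
Semicircular cap: semicircle r = 40, A = 2513.3 mm², y = 106.98 mm, Ī = 280 978 mm⁴.
Centroid: ȳ = ΣA·y / ΣA = 61.036 mm.
Transfer each piece to the horizontal centroidal axis using Ī + A·d² with d = y − 61.036:
  rectangular body: d = -16.036 mm → contributes +6 711 550 mm⁴
  semicircular cap: d = 45.94 mm → contributes +5 585 277 mm⁴
Total I = 12 296 827 mm⁴.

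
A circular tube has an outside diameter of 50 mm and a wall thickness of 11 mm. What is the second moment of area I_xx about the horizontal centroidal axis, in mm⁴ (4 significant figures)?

I_xx ≈ 2.766 × 10⁵ mm⁴

Decompose the section into non-overlapping parts with the origin at the bottom-left of its bounding rectangle.
Outer circle: ⌀50, A = 1963.5 mm², y = 25 mm, Ī = 306 796 mm⁴.
Bore (subtracted): ⌀28, A = 615.752 mm², y = 25 mm, Ī = 30171.9 mm⁴.
By symmetry the centroid is at mid-height, ȳ = 25 mm.
All pieces are centred on the horizontal centroidal axis, so I = ΣĪ (holes subtracted) = 276 624 mm⁴.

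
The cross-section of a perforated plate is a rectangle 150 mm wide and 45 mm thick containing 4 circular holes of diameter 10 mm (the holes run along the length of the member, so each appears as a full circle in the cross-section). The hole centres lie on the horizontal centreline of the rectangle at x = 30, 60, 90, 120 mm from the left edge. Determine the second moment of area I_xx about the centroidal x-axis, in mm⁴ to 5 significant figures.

Decompose the section into non-overlapping parts with the origin at the bottom-left of its bounding rectangle.
Plate: 150 × 45, A = 6 750 mm², y = 22.5 mm, Ī = 1 139 063 mm⁴.
Hole 1 (subtracted): ⌀10, A = 78.53982 mm², y = 22.5 mm, Ī = 490.8739 mm⁴.
Hole 2 (subtracted): ⌀10, A = 78.53982 mm², y = 22.5 mm, Ī = 490.8739 mm⁴.
Hole 3 (subtracted): ⌀10, A = 78.53982 mm², y = 22.5 mm, Ī = 490.8739 mm⁴.
Hole 4 (subtracted): ⌀10, A = 78.53982 mm², y = 22.5 mm, Ī = 490.8739 mm⁴.
By symmetry the centroid is at mid-height, ȳ = 22.5 mm.
All pieces are centred on the centroidal x-axis, so I = ΣĪ (holes subtracted) = 1 137 099 mm⁴.

I_xx ≈ 1.1371 × 10⁶ mm⁴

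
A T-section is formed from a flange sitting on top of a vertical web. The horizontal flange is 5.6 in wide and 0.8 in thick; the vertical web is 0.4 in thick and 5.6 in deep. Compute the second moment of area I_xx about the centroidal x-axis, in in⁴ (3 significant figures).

Treat the section as a set of non-overlapping primitives; coordinates are from the bounding-box lower-left.
Flange: 5.6 × 0.8, A = 4.48 in², y = 6 in, Ī = 0.23893 in⁴.
Web: 0.4 × 5.6, A = 2.24 in², y = 2.8 in, Ī = 5.8539 in⁴.
Centroid: ȳ = ΣA·y / ΣA = 4.9333 in.
Transfer each piece to the centroidal x-axis using Ī + A·d² with d = y − 4.9333:
  flange: d = 1.0667 in → contributes +5.3362 in⁴
  web: d = -2.1333 in → contributes +16.048 in⁴
Total I = 21.385 in⁴.

I_xx ≈ 21.4 in⁴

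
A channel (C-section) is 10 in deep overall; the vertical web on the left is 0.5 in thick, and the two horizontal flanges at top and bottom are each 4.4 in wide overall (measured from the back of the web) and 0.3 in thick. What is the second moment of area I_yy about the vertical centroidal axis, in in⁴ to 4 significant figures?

I_yy ≈ 10.79 in⁴

Break the section into simple shapes (no overlaps), measuring from the bottom-left corner of the bounding box.
Web: 0.5 × 10, A = 5 in², x = 0.25 in, Ī = 0.104167 in⁴.
Top flange (beyond web): 3.9 × 0.3, A = 1.17 in², x = 2.45 in, Ī = 1.48298 in⁴.
Bottom flange (beyond web): 3.9 × 0.3, A = 1.17 in², x = 2.45 in, Ī = 1.48298 in⁴.
Centroid: x̄ = ΣA·x / ΣA = 0.951362 in.
Transfer each piece to the vertical centroidal axis using Ī + A·d² with d = x − 0.951362:
  web: d = -0.701362 in → contributes +2.56371 in⁴
  top flange (beyond web): d = 1.49864 in → contributes +4.1107 in⁴
  bottom flange (beyond web): d = 1.49864 in → contributes +4.1107 in⁴
Total I = 10.7851 in⁴.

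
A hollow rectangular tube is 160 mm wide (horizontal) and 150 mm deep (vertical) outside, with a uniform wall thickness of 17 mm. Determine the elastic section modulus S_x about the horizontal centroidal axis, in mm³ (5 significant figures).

Split into non-overlapping primitives; take the origin at the lower-left of the bounding box.
Outer rectangle: 160 × 150, A = 24 000 mm², y = 75 mm, Ī = 45 000 000 mm⁴.
Inner void (subtracted): 126 × 116, A = 14 616 mm², y = 75 mm, Ī = 16 389 408 mm⁴.
By symmetry the centroid is at mid-height, ȳ = 75 mm.
All pieces are centred on the horizontal centroidal axis, so I = ΣĪ (holes subtracted) = 28 610 592 mm⁴.
Extreme fibre distance c = 75 mm; S = I/c = 381474.6 mm³.

S_x ≈ 3.8147 × 10⁵ mm³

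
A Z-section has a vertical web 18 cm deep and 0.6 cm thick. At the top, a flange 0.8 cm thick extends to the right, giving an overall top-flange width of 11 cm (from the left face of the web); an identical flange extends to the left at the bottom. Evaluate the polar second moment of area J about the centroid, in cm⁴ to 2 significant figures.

J ≈ 2200 cm⁴

Break the section into simple shapes (no overlaps), measuring from the bottom-left corner of the bounding box.
Web: 0.6 × 18, A = 10.8 cm², y = 9 cm, Ī = 291.6 cm⁴.
Top flange (beyond web): 10.4 × 0.8, A = 8.32 cm², y = 17.6 cm, Ī = 0.4437 cm⁴.
Bottom flange (beyond web): 10.4 × 0.8, A = 8.32 cm², y = 0.4 cm, Ī = 0.4437 cm⁴.
Centroid: ȳ = ΣA·y / ΣA = 9 cm.
Transfer each piece to the centroidal x-axis using Ī + A·d² with d = y − 9:
  web: d = 0 cm → contributes +291.6 cm⁴
  top flange (beyond web): d = 8.6 cm → contributes +615.8 cm⁴
  bottom flange (beyond web): d = -8.6 cm → contributes +615.8 cm⁴
Total I = 1 523 cm⁴.
For the y-axis: x̄ = 10.7 cm.
Repeating about the centroidal y-axis gives I_y = 653.7 cm⁴.
Polar second moment: J = I_x + I_y = 2 177 cm⁴.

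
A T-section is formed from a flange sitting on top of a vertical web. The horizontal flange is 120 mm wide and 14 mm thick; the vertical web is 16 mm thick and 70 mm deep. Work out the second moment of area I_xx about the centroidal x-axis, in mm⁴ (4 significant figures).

I_xx ≈ 1.670 × 10⁶ mm⁴

Split into non-overlapping primitives; take the origin at the lower-left of the bounding box.
Flange: 120 × 14, A = 1 680 mm², y = 77 mm, Ī = 27 440 mm⁴.
Web: 16 × 70, A = 1 120 mm², y = 35 mm, Ī = 457 333 mm⁴.
Centroid: ȳ = ΣA·y / ΣA = 60.2 mm.
Transfer each piece to the centroidal x-axis using Ī + A·d² with d = y − 60.2:
  flange: d = 16.8 mm → contributes +501 603 mm⁴
  web: d = -25.2 mm → contributes +1 168 578 mm⁴
Total I = 1 670 181 mm⁴.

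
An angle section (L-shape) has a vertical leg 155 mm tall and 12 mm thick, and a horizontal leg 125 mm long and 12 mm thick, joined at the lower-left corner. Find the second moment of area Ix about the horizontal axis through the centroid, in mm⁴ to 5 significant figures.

Ix ≈ 7.7494 × 10⁶ mm⁴

Treat the section as a set of non-overlapping primitives; coordinates are from the bounding-box lower-left.
Vertical leg: 12 × 155, A = 1 860 mm², y = 77.5 mm, Ī = 3 723 875 mm⁴.
Horizontal leg (remainder): 113 × 12, A = 1 356 mm², y = 6 mm, Ī = 16 272 mm⁴.
Centroid: ȳ = ΣA·y / ΣA = 47.35261 mm.
Transfer each piece to the horizontal axis through the centroid using Ī + A·d² with d = y − 47.35261:
  vertical leg: d = 30.14739 mm → contributes +5 414 364 mm⁴
  horizontal leg (remainder): d = -41.35261 mm → contributes +2 335 084 mm⁴
Total I = 7 749 448 mm⁴.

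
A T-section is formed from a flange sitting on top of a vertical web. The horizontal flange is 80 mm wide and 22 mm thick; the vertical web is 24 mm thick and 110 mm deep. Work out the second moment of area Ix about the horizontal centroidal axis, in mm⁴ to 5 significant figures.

Break the section into simple shapes (no overlaps), measuring from the bottom-left corner of the bounding box.
Flange: 80 × 22, A = 1 760 mm², y = 121 mm, Ī = 70986.67 mm⁴.
Web: 24 × 110, A = 2 640 mm², y = 55 mm, Ī = 2 662 000 mm⁴.
Centroid: ȳ = ΣA·y / ΣA = 81.4 mm.
Transfer each piece to the horizontal centroidal axis using Ī + A·d² with d = y − 81.4:
  flange: d = 39.6 mm → contributes +2 830 948 mm⁴
  web: d = -26.4 mm → contributes +4 501 974 mm⁴
Total I = 7 332 923 mm⁴.

Ix ≈ 7.3329 × 10⁶ mm⁴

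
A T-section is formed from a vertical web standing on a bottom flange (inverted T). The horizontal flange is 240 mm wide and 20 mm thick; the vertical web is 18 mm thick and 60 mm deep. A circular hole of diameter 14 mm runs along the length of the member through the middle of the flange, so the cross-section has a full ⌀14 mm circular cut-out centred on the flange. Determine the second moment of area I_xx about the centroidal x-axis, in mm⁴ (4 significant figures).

I_xx ≈ 1.884 × 10⁶ mm⁴

Decompose the section into non-overlapping parts with the origin at the bottom-left of its bounding rectangle.
Flange: 240 × 20, A = 4 800 mm², y = 10 mm, Ī = 160 000 mm⁴.
Web: 18 × 60, A = 1 080 mm², y = 50 mm, Ī = 324 000 mm⁴.
Hole (subtracted): ⌀14, A = 153.938 mm², y = 10 mm, Ī = 1885.74 mm⁴.
Centroid: ȳ = ΣA·y / ΣA = 17.5445 mm.
Transfer each piece to the centroidal x-axis using Ī + A·d² with d = y − 17.5445:
  flange: d = -7.54445 mm → contributes +433 210 mm⁴
  web: d = 32.4555 mm → contributes +1 461 632 mm⁴
  hole: d = -7.54445 mm → contributes −10647.7 mm⁴
Total I = 1 884 194 mm⁴.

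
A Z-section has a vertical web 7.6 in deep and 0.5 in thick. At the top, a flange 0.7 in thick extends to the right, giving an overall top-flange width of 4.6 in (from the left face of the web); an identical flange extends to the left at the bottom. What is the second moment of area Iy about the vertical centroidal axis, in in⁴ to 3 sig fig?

Iy ≈ 38.5 in⁴

Split into non-overlapping primitives; take the origin at the lower-left of the bounding box.
Web: 0.5 × 7.6, A = 3.8 in², x = 4.35 in, Ī = 0.079167 in⁴.
Top flange (beyond web): 4.1 × 0.7, A = 2.87 in², x = 6.65 in, Ī = 4.0204 in⁴.
Bottom flange (beyond web): 4.1 × 0.7, A = 2.87 in², x = 2.05 in, Ī = 4.0204 in⁴.
Centroid: x̄ = ΣA·x / ΣA = 4.35 in.
Transfer each piece to the vertical centroidal axis using Ī + A·d² with d = x − 4.35:
  web: d = 0 in → contributes +0.079167 in⁴
  top flange (beyond web): d = 2.3 in → contributes +19.203 in⁴
  bottom flange (beyond web): d = -2.3 in → contributes +19.203 in⁴
Total I = 38.485 in⁴.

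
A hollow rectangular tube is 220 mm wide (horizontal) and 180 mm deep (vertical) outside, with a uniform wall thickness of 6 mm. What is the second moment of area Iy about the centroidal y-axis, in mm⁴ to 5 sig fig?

Decompose the section into non-overlapping parts with the origin at the bottom-left of its bounding rectangle.
Outer rectangle: 220 × 180, A = 39 600 mm², x = 110 mm, Ī = 159 720 000 mm⁴.
Inner void (subtracted): 208 × 168, A = 34 944 mm², x = 110 mm, Ī = 125 984 768 mm⁴.
By symmetry the centroid is at mid-width, x̄ = 110 mm.
All pieces are centred on the centroidal y-axis, so I = ΣĪ (holes subtracted) = 33 735 232 mm⁴.

Iy ≈ 3.3735 × 10⁷ mm⁴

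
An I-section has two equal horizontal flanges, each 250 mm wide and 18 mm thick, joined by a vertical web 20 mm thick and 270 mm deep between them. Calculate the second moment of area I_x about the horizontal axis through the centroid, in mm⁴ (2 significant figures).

I_x ≈ 2.2 × 10⁸ mm⁴

Break the section into simple shapes (no overlaps), measuring from the bottom-left corner of the bounding box.
Bottom flange: 250 × 18, A = 4 500 mm², y = 9 mm, Ī = 121 500 mm⁴.
Web: 20 × 270, A = 5 400 mm², y = 153 mm, Ī = 32 805 000 mm⁴.
Top flange: 250 × 18, A = 4 500 mm², y = 297 mm, Ī = 121 500 mm⁴.
By symmetry the centroid is at mid-height, ȳ = 153 mm.
Transfer each piece to the horizontal axis through the centroid using Ī + A·d² with d = y − 153:
  bottom flange: d = -144 mm → contributes +93 433 500 mm⁴
  web: d = 0 mm → contributes +32 805 000 mm⁴
  top flange: d = 144 mm → contributes +93 433 500 mm⁴
Total I = 219 672 000 mm⁴.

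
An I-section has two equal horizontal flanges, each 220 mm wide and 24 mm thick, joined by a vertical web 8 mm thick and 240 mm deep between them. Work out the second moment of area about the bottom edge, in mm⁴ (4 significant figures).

Decompose the section into non-overlapping parts with the origin at the bottom-left of its bounding rectangle.
Bottom flange: 220 × 24, A = 5 280 mm², y = 12 mm, Ī = 253 440 mm⁴.
Web: 8 × 240, A = 1 920 mm², y = 144 mm, Ī = 9 216 000 mm⁴.
Top flange: 220 × 24, A = 5 280 mm², y = 276 mm, Ī = 253 440 mm⁴.
Transfer each piece to the bottom edge using Ī + A·d² with d = y − 0:
  bottom flange: d = 12 mm → contributes +1 013 760 mm⁴
  web: d = 144 mm → contributes +49 029 120 mm⁴
  top flange: d = 276 mm → contributes +402 462 720 mm⁴
Total I = 452 505 600 mm⁴.

I_base ≈ 4.525 × 10⁸ mm⁴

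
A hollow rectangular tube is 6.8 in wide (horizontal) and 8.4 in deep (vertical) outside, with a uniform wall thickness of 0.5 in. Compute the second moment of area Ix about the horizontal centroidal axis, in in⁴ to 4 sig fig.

Split into non-overlapping primitives; take the origin at the lower-left of the bounding box.
Outer rectangle: 6.8 × 8.4, A = 57.12 in², y = 4.2 in, Ī = 335.866 in⁴.
Inner void (subtracted): 5.8 × 7.4, A = 42.92 in², y = 4.2 in, Ī = 195.858 in⁴.
By symmetry the centroid is at mid-height, ȳ = 4.2 in.
All pieces are centred on the horizontal centroidal axis, so I = ΣĪ (holes subtracted) = 140.007 in⁴.

Ix ≈ 140.0 in⁴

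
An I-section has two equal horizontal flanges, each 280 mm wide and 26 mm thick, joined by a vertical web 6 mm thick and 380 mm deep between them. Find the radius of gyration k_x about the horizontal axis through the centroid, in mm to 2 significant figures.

Decompose the section into non-overlapping parts with the origin at the bottom-left of its bounding rectangle.
Bottom flange: 280 × 26, A = 7 280 mm², y = 13 mm, Ī = 410 107 mm⁴.
Web: 6 × 380, A = 2 280 mm², y = 216 mm, Ī = 27 436 000 mm⁴.
Top flange: 280 × 26, A = 7 280 mm², y = 419 mm, Ī = 410 107 mm⁴.
By symmetry the centroid is at mid-height, ȳ = 216 mm.
Transfer each piece to the horizontal axis through the centroid using Ī + A·d² with d = y − 216:
  bottom flange: d = -203 mm → contributes +300 411 627 mm⁴
  web: d = 0 mm → contributes +27 436 000 mm⁴
  top flange: d = 203 mm → contributes +300 411 627 mm⁴
Total I = 628 259 253 mm⁴.
Radius of gyration: k = √(I/A) = √(628 259 253 / 16 840) = 193.2 mm.

k_x ≈ 190 mm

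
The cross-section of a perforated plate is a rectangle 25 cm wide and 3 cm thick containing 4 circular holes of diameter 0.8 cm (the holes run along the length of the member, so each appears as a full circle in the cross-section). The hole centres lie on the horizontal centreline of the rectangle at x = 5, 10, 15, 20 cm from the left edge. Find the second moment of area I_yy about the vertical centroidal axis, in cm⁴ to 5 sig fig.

Decompose the section into non-overlapping parts with the origin at the bottom-left of its bounding rectangle.
Plate: 25 × 3, A = 75 cm², x = 12.5 cm, Ī = 3906.25 cm⁴.
Hole 1 (subtracted): ⌀0.8, A = 0.5026548 cm², x = 5 cm, Ī = 0.02010619 cm⁴.
Hole 2 (subtracted): ⌀0.8, A = 0.5026548 cm², x = 10 cm, Ī = 0.02010619 cm⁴.
Hole 3 (subtracted): ⌀0.8, A = 0.5026548 cm², x = 15 cm, Ī = 0.02010619 cm⁴.
Hole 4 (subtracted): ⌀0.8, A = 0.5026548 cm², x = 20 cm, Ī = 0.02010619 cm⁴.
By symmetry the centroid is at mid-width, x̄ = 12.5 cm.
Transfer each piece to the vertical centroidal axis using Ī + A·d² with d = x − 12.5:
  plate: d = 0 cm → contributes +3906.25 cm⁴
  hole 1: d = -7.5 cm → contributes −28.29444 cm⁴
  hole 2: d = -2.5 cm → contributes −3.161699 cm⁴
  hole 3: d = 2.5 cm → contributes −3.161699 cm⁴
  hole 4: d = 7.5 cm → contributes −28.29444 cm⁴
Total I = 3843.338 cm⁴.

I_yy ≈ 3843.3 cm⁴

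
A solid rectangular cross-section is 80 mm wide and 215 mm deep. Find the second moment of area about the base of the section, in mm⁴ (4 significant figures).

I_base ≈ 2.650 × 10⁸ mm⁴

The section: 80 × 215, A = 17 200 mm², y = 107.5 mm, Ī = 66 255 833 mm⁴.
Transfer it to the base of the section using Ī + A·d² with d = y − 0:
  the section: d = 107.5 mm → contributes +265 023 333 mm⁴
Total I = 265 023 333 mm⁴.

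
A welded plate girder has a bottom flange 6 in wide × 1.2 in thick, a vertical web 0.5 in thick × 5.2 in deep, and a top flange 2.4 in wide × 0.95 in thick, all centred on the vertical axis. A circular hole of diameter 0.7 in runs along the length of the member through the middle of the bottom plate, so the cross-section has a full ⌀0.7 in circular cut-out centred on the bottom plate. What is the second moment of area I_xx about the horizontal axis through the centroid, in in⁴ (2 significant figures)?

Decompose the section into non-overlapping parts with the origin at the bottom-left of its bounding rectangle.
Bottom plate: 6 × 1.2, A = 7.2 in², y = 0.6 in, Ī = 0.864 in⁴.
Web plate: 0.5 × 5.2, A = 2.6 in², y = 3.8 in, Ī = 5.859 in⁴.
Top plate: 2.4 × 0.95, A = 2.28 in², y = 6.875 in, Ī = 0.1715 in⁴.
Hole (subtracted): ⌀0.7, A = 0.3848 in², y = 0.6 in, Ī = 0.01179 in⁴.
Centroid: ȳ = ΣA·y / ΣA = 2.535 in.
Transfer each piece to the horizontal axis through the centroid using Ī + A·d² with d = y − 2.535:
  bottom plate: d = -1.935 in → contributes +27.81 in⁴
  web plate: d = 1.265 in → contributes +10.02 in⁴
  top plate: d = 4.34 in → contributes +43.12 in⁴
  hole: d = -1.935 in → contributes −1.452 in⁴
Total I = 79.51 in⁴.

I_xx ≈ 80 in⁴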